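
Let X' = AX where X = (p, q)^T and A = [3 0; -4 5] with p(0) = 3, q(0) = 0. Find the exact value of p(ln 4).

192

A = [[3,0],[-4,5]]; eigenvalues λ = 3, 5.
Eigenvectors: (-1,-2) for λ=3, (0,-1) for λ=5.
From the initial condition, c_1 = -3, c_2 = 6.
p(ln 4) = (-3)(4^3)(-1) + (6)(4^5)(0) = 192.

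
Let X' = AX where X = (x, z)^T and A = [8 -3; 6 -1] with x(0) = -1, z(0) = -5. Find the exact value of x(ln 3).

693

A = [[8,-3],[6,-1]]; eigenvalues λ = 5, 2.
Eigenvectors: (-1,-1) for λ=5, (1,2) for λ=2.
From the initial condition, c_1 = -3, c_2 = -4.
x(ln 3) = (-3)(3^5)(-1) + (-4)(3^2)(1) = 693.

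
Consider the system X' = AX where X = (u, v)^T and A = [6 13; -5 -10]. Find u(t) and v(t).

Coefficient matrix A = [[6, 13], [-5, -10]].
Characteristic polynomial det(A - λI) = λ^2 + 4λ + 5 = 0.
Eigenvalues λ = -2 ± i (complex conjugate pair).
For λ=-2+i: an eigenvector is (-3,2) - i(2,-1) = (-3 - 2i, 2 + i).
A real fundamental pair from Re and Im of e^((-2+i)t)v: X_1 = e^(-2t)(cos(t)·(-3,2) + sin(t)·(2,-1)), X_2 = e^(-2t)(sin(t)·(-3,2) - cos(t)·(2,-1)).
General solution: K_1X_1 + K_2X_2.

u(t) = 2K_1e^(-2t)sin(t) - 3K_1e^(-2t)cos(t) - 3K_2e^(-2t)sin(t) - 2K_2e^(-2t)cos(t), v(t) = -K_1e^(-2t)sin(t) + 2K_1e^(-2t)cos(t) + 2K_2e^(-2t)sin(t) + K_2e^(-2t)cos(t)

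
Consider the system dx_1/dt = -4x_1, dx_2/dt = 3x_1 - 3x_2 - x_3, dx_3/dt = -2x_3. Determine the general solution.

Coefficient matrix A = [[-4, 0, 0], [3, -3, -1], [0, 0, -2]].
det(A - λI) = 0 gives eigenvalues λ = -2, -3, -4.
For λ=-2: eigenvector (0,-1,1).
For λ=-3: eigenvector (0,1,0).
For λ=-4: eigenvector (1,-3,0).
General solution: c_1e^(-2t)(0,-1,1) + c_2e^(-3t)(0,1,0) + c_3e^(-4t)(1,-3,0).

x_1(t) = c_3e^(-4t), x_2(t) = -c_1e^(-2t) + c_2e^(-3t) - 3c_3e^(-4t), x_3(t) = c_1e^(-2t)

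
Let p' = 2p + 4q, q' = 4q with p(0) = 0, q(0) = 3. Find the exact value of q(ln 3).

A = [[2,4],[0,4]]; eigenvalues λ = 2, 4.
Eigenvectors: (1,0) for λ=2, (-2,-1) for λ=4.
From the initial condition, c_1 = -6, c_2 = -3.
q(ln 3) = (-6)(3^2)(0) + (-3)(3^4)(-1) = 243.

243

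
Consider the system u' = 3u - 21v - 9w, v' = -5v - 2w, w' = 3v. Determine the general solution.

u(t) = K_1e^(3t) + 3K_2e^(-2t) + 2K_3e^(-3t), v(t) = 2K_2e^(-2t) + K_3e^(-3t), w(t) = -3K_2e^(-2t) - K_3e^(-3t)

Coefficient matrix A = [[3, -21, -9], [0, -5, -2], [0, 3, 0]].
det(A - λI) = 0 gives eigenvalues λ = 3, -2, -3.
For λ=3: eigenvector (1,0,0).
For λ=-2: eigenvector (3,2,-3).
For λ=-3: eigenvector (2,1,-1).
General solution: K_1e^(3t)(1,0,0) + K_2e^(-2t)(3,2,-3) + K_3e^(-3t)(2,1,-1).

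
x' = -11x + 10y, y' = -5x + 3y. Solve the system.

Coefficient matrix A = [[-11, 10], [-5, 3]].
Characteristic polynomial det(A - λI) = λ^2 + 8λ + 17 = 0.
Eigenvalues λ = -4 ± i (complex conjugate pair).
For λ=-4+i: an eigenvector is (3,2) - i(-1,-1) = (3 + i, 2 + i).
A real fundamental pair from Re and Im of e^((-4+i)t)v: X_1 = e^(-4t)(cos(t)·(3,2) + sin(t)·(-1,-1)), X_2 = e^(-4t)(sin(t)·(3,2) - cos(t)·(-1,-1)).
General solution: c_1X_1 + c_2X_2.

x(t) = -c_1e^(-4t)sin(t) + 3c_1e^(-4t)cos(t) + 3c_2e^(-4t)sin(t) + c_2e^(-4t)cos(t), y(t) = -c_1e^(-4t)sin(t) + 2c_1e^(-4t)cos(t) + 2c_2e^(-4t)sin(t) + c_2e^(-4t)cos(t)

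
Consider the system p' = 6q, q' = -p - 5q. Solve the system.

p(t) = 3K_1e^(-2t) - 2K_2e^(-3t), q(t) = -K_1e^(-2t) + K_2e^(-3t)

Coefficient matrix A = [[0, 6], [-1, -5]].
Characteristic polynomial det(A - λI) = λ^2 + 5λ + 6 = 0.
Eigenvalues λ = -2, -3.
For λ=-2: (A-λI) row 1 is [2, 6], so an eigenvector is (3, -1).
For λ=-3: (A-λI) row 1 is [3, 6], so an eigenvector is (-2, 1).
General solution: K_1e^(-2t)(3,-1) + K_2e^(-3t)(-2,1).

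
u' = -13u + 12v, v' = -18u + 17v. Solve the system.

u(t) = 2K_1e^(5t) - K_2e^(-t), v(t) = 3K_1e^(5t) - K_2e^(-t)

Coefficient matrix A = [[-13, 12], [-18, 17]].
Characteristic polynomial det(A - λI) = λ^2 - 4λ - 5 = 0.
Eigenvalues λ = 5, -1.
For λ=5: (A-λI) row 1 is [-18, 12], so an eigenvector is (2, 3).
For λ=-1: (A-λI) row 1 is [-12, 12], so an eigenvector is (-1, -1).
General solution: K_1e^(5t)(2,3) + K_2e^(-t)(-1,-1).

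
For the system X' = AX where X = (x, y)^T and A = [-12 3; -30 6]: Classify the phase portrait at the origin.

A = [[-12,3],[-30,6]]; det(A-λI) = λ^2 + 6λ + 18.
λ = -3 ± 3i: negative real part.

stable spiral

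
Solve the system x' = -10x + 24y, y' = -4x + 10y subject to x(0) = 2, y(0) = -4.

Coefficient matrix A = [[-10, 24], [-4, 10]].
Characteristic polynomial det(A - λI) = λ^2 - 4 = 0.
Eigenvalues λ = 2, -2.
For λ=2: (A-λI) row 1 is [-12, 24], so an eigenvector is (-2, -1).
For λ=-2: (A-λI) row 1 is [-8, 24], so an eigenvector is (-3, -1).
General solution: K_1e^(2t)(-2,-1) + K_2e^(-2t)(-3,-1).
Applying x(0)=2, y(0)=-4 gives K_1=14, K_2=-10.

x(t) = -28e^(2t) + 30e^(-2t), y(t) = -14e^(2t) + 10e^(-2t)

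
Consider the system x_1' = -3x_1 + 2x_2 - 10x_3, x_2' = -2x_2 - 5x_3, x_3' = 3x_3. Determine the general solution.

Coefficient matrix A = [[-3, 2, -10], [0, -2, -5], [0, 0, 3]].
det(A - λI) = 0 gives eigenvalues λ = -2, -3, 3.
For λ=-2: eigenvector (2,1,0).
For λ=-3: eigenvector (1,0,0).
For λ=3: eigenvector (-2,-1,1).
General solution: K_1e^(-2t)(2,1,0) + K_2e^(-3t)(1,0,0) + K_3e^(3t)(-2,-1,1).

x_1(t) = 2K_1e^(-2t) + K_2e^(-3t) - 2K_3e^(3t), x_2(t) = K_1e^(-2t) - K_3e^(3t), x_3(t) = K_3e^(3t)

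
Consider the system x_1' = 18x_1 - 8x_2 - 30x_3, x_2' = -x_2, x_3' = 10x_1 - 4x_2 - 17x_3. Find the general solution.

Coefficient matrix A = [[18, -8, -30], [0, -1, 0], [10, -4, -17]].
det(A - λI) = 0 gives eigenvalues λ = -2, 3, -1.
For λ=-2: eigenvector (-3,0,-2).
For λ=3: eigenvector (2,0,1).
For λ=-1: eigenvector (2,1,1).
General solution: c_1e^(-2t)(-3,0,-2) + c_2e^(3t)(2,0,1) + c_3e^(-t)(2,1,1).

x_1(t) = -3c_1e^(-2t) + 2c_2e^(3t) + 2c_3e^(-t), x_2(t) = c_3e^(-t), x_3(t) = -2c_1e^(-2t) + c_2e^(3t) + c_3e^(-t)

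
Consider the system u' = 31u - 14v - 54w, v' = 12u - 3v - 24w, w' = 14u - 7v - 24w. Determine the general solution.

Coefficient matrix A = [[31, -14, -54], [12, -3, -24], [14, -7, -24]].
det(A - λI) = 0 gives eigenvalues λ = 4, -3, 3.
For λ=4: eigenvector (2,0,1).
For λ=-3: eigenvector (2,1,1).
For λ=3: eigenvector (1,2,0).
General solution: c_1e^(4t)(2,0,1) + c_2e^(-3t)(2,1,1) + c_3e^(3t)(1,2,0).

u(t) = 2c_1e^(4t) + 2c_2e^(-3t) + c_3e^(3t), v(t) = c_2e^(-3t) + 2c_3e^(3t), w(t) = c_1e^(4t) + c_2e^(-3t)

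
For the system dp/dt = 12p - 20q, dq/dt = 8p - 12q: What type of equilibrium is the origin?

center

A = [[12,-20],[8,-12]]; det(A-λI) = λ^2 + 16.
λ = 0 ± 4i: zero real part.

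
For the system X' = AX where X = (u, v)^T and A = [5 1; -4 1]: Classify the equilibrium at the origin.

unstable improper node

A = [[5,1],[-4,1]]; det(A-λI) = λ^2 - 6λ + 9.
repeated λ = 3 with a single eigenvector.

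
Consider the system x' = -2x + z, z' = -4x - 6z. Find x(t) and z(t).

Coefficient matrix A = [[-2, 1], [-4, -6]].
Characteristic polynomial det(A - λI) = λ^2 + 8λ + 16 = 0.
Single eigenvalue λ = -4 with algebraic multiplicity 2.
Eigenvector v = (-1,2); generalized eigenvector w with (A-λI)w=v is (-1,1).
General solution: e^(-4t)[c_1·v + c_2·(t·v + w)].

x(t) = -c_1e^(-4t) - c_2te^(-4t) - c_2e^(-4t), z(t) = 2c_1e^(-4t) + 2c_2te^(-4t) + c_2e^(-4t)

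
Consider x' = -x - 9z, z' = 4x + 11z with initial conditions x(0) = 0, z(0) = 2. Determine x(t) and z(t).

x(t) = -18te^(5t), z(t) = 12te^(5t) + 2e^(5t)

Coefficient matrix A = [[-1, -9], [4, 11]].
Characteristic polynomial det(A - λI) = λ^2 - 10λ + 25 = 0.
Single eigenvalue λ = 5 with algebraic multiplicity 2.
Eigenvector v = (-3,2); generalized eigenvector w with (A-λI)w=v is (2,-1).
General solution: e^(5t)[K_1·v + K_2·(t·v + w)].
Applying x(0)=0, z(0)=2 gives K_1=4, K_2=6.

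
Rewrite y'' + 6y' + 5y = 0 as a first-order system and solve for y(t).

y(t) = c_1e^(-t) + c_2e^(-5t)

Let x_1 = y, x_2 = y'. Then x_1' = x_2 and x_2' = -5x_1 - 6x_2.
A = [[0,1],[-5,-6]]; det(A-λI) = λ^2 + 6λ + 5.
Eigenvalues λ = -1, -5 with eigenvectors (1,-1), (1,-5).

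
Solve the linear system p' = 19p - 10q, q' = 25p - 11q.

p(t) = -c_1e^(4t)sin(5t) - c_1e^(4t)cos(5t) - c_2e^(4t)sin(5t) + c_2e^(4t)cos(5t), q(t) = -2c_1e^(4t)sin(5t) - c_1e^(4t)cos(5t) - c_2e^(4t)sin(5t) + 2c_2e^(4t)cos(5t)

Coefficient matrix A = [[19, -10], [25, -11]].
Characteristic polynomial det(A - λI) = λ^2 - 8λ + 41 = 0.
Eigenvalues λ = 4 ± 5i (complex conjugate pair).
For λ=4+5i: an eigenvector is (-1,-1) - i(-1,-2) = (-1 + i, -1 + 2i).
A real fundamental pair from Re and Im of e^((4+5i)t)v: X_1 = e^(4t)(cos(5t)·(-1,-1) + sin(5t)·(-1,-2)), X_2 = e^(4t)(sin(5t)·(-1,-1) - cos(5t)·(-1,-2)).
General solution: c_1X_1 + c_2X_2.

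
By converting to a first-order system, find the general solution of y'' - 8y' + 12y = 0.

Let x_1 = y, x_2 = y'. Then x_1' = x_2 and x_2' = -12x_1 + 8x_2.
A = [[0,1],[-12,8]]; det(A-λI) = λ^2 - 8λ + 12.
Eigenvalues λ = 6, 2 with eigenvectors (1,6), (1,2).

y(t) = c_1e^(6t) + c_2e^(2t)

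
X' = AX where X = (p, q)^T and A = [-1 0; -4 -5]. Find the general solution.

p(t) = K_1e^(-t), q(t) = -K_1e^(-t) - K_2e^(-5t)

Coefficient matrix A = [[-1, 0], [-4, -5]].
Characteristic polynomial det(A - λI) = λ^2 + 6λ + 5 = 0.
Eigenvalues λ = -1, -5.
For λ=-1: (A-λI) row 2 is [-4, -4], so an eigenvector is (1, -1).
For λ=-5: (A-λI) row 1 is [4, 0], so an eigenvector is (0, -1).
General solution: K_1e^(-t)(1,-1) + K_2e^(-5t)(0,-1).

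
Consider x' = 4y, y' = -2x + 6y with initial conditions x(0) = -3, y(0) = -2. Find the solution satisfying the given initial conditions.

Coefficient matrix A = [[0, 4], [-2, 6]].
Characteristic polynomial det(A - λI) = λ^2 - 6λ + 8 = 0.
Eigenvalues λ = 4, 2.
For λ=4: (A-λI) row 1 is [-4, 4], so an eigenvector is (1, 1).
For λ=2: (A-λI) row 1 is [-2, 4], so an eigenvector is (2, 1).
General solution: K_1e^(4t)(1,1) + K_2e^(2t)(2,1).
Applying x(0)=-3, y(0)=-2 gives K_1=-1, K_2=-1.

x(t) = -e^(4t) - 2e^(2t), y(t) = -e^(4t) - e^(2t)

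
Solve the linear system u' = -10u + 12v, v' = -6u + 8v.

Coefficient matrix A = [[-10, 12], [-6, 8]].
Characteristic polynomial det(A - λI) = λ^2 + 2λ - 8 = 0.
Eigenvalues λ = 2, -4.
For λ=2: (A-λI) row 1 is [-12, 12], so an eigenvector is (-1, -1).
For λ=-4: (A-λI) row 1 is [-6, 12], so an eigenvector is (-2, -1).
General solution: C_1e^(2t)(-1,-1) + C_2e^(-4t)(-2,-1).

u(t) = -C_1e^(2t) - 2C_2e^(-4t), v(t) = -C_1e^(2t) - C_2e^(-4t)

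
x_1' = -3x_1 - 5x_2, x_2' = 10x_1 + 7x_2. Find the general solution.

x_1(t) = -K_1e^(2t)sin(5t) + K_2e^(2t)cos(5t), x_2(t) = K_1e^(2t)sin(5t) + K_1e^(2t)cos(5t) + K_2e^(2t)sin(5t) - K_2e^(2t)cos(5t)

Coefficient matrix A = [[-3, -5], [10, 7]].
Characteristic polynomial det(A - λI) = λ^2 - 4λ + 29 = 0.
Eigenvalues λ = 2 ± 5i (complex conjugate pair).
For λ=2+5i: an eigenvector is (0,1) - i(-1,1) = (0 + i, 1 - i).
A real fundamental pair from Re and Im of e^((2+5i)t)v: X_1 = e^(2t)(cos(5t)·(0,1) + sin(5t)·(-1,1)), X_2 = e^(2t)(sin(5t)·(0,1) - cos(5t)·(-1,1)).
General solution: K_1X_1 + K_2X_2.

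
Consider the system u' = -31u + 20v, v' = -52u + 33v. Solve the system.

u(t) = 2C_1e^(t)sin(4t) + C_1e^(t)cos(4t) + C_2e^(t)sin(4t) - 2C_2e^(t)cos(4t), v(t) = 3C_1e^(t)sin(4t) + 2C_1e^(t)cos(4t) + 2C_2e^(t)sin(4t) - 3C_2e^(t)cos(4t)

Coefficient matrix A = [[-31, 20], [-52, 33]].
Characteristic polynomial det(A - λI) = λ^2 - 2λ + 17 = 0.
Eigenvalues λ = 1 ± 4i (complex conjugate pair).
For λ=1+4i: an eigenvector is (1,2) - i(2,3) = (1 - 2i, 2 - 3i).
A real fundamental pair from Re and Im of e^((1+4i)t)v: X_1 = e^(t)(cos(4t)·(1,2) + sin(4t)·(2,3)), X_2 = e^(t)(sin(4t)·(1,2) - cos(4t)·(2,3)).
General solution: C_1X_1 + C_2X_2.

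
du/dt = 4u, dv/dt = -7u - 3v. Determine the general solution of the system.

u(t) = K_1e^(4t), v(t) = -K_1e^(4t) + K_2e^(-3t)

Coefficient matrix A = [[4, 0], [-7, -3]].
Characteristic polynomial det(A - λI) = λ^2 - λ - 12 = 0.
Eigenvalues λ = 4, -3.
For λ=4: (A-λI) row 2 is [-7, -7], so an eigenvector is (1, -1).
For λ=-3: (A-λI) row 1 is [7, 0], so an eigenvector is (0, 1).
General solution: K_1e^(4t)(1,-1) + K_2e^(-3t)(0,1).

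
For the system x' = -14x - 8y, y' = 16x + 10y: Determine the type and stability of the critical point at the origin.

saddle

A = [[-14,-8],[16,10]]; det(A-λI) = λ^2 + 4λ - 12.
λ = -6, 2: opposite signs.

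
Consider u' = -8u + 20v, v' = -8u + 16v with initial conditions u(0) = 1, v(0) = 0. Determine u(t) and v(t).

Coefficient matrix A = [[-8, 20], [-8, 16]].
Characteristic polynomial det(A - λI) = λ^2 - 8λ + 32 = 0.
Eigenvalues λ = 4 ± 4i (complex conjugate pair).
For λ=4+4i: an eigenvector is (-2,-1) - i(1,1) = (-2 - i, -1 - i).
A real fundamental pair from Re and Im of e^((4+4i)t)v: X_1 = e^(4t)(cos(4t)·(-2,-1) + sin(4t)·(1,1)), X_2 = e^(4t)(sin(4t)·(-2,-1) - cos(4t)·(1,1)).
General solution: K_1X_1 + K_2X_2.
Applying u(0)=1, v(0)=0 gives K_1=-1, K_2=1.

u(t) = -3e^(4t)sin(4t) + e^(4t)cos(4t), v(t) = -2e^(4t)sin(4t)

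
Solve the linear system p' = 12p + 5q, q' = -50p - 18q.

p(t) = -C_1e^(-3t)cos(5t) - C_2e^(-3t)sin(5t), q(t) = C_1e^(-3t)sin(5t) + 3C_1e^(-3t)cos(5t) + 3C_2e^(-3t)sin(5t) - C_2e^(-3t)cos(5t)

Coefficient matrix A = [[12, 5], [-50, -18]].
Characteristic polynomial det(A - λI) = λ^2 + 6λ + 34 = 0.
Eigenvalues λ = -3 ± 5i (complex conjugate pair).
For λ=-3+5i: an eigenvector is (-1,3) - i(0,1) = (-1, 3 - i).
A real fundamental pair from Re and Im of e^((-3+5i)t)v: X_1 = e^(-3t)(cos(5t)·(-1,3) + sin(5t)·(0,1)), X_2 = e^(-3t)(sin(5t)·(-1,3) - cos(5t)·(0,1)).
General solution: C_1X_1 + C_2X_2.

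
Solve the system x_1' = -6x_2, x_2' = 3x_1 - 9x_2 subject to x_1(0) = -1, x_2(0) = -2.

x_1(t) = 2e^(-3t) - 3e^(-6t), x_2(t) = e^(-3t) - 3e^(-6t)

Coefficient matrix A = [[0, -6], [3, -9]].
Characteristic polynomial det(A - λI) = λ^2 + 9λ + 18 = 0.
Eigenvalues λ = -6, -3.
For λ=-6: (A-λI) row 1 is [6, -6], so an eigenvector is (1, 1).
For λ=-3: (A-λI) row 1 is [3, -6], so an eigenvector is (-2, -1).
General solution: K_1e^(-6t)(1,1) + K_2e^(-3t)(-2,-1).
Applying x_1(0)=-1, x_2(0)=-2 gives K_1=-3, K_2=-1.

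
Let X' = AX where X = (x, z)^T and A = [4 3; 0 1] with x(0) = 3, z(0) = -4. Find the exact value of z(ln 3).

-12

A = [[4,3],[0,1]]; eigenvalues λ = 4, 1.
Eigenvectors: (-1,0) for λ=4, (1,-1) for λ=1.
From the initial condition, c_1 = 1, c_2 = 4.
z(ln 3) = (1)(3^4)(0) + (4)(3^1)(-1) = -12.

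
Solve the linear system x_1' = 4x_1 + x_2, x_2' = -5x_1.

x_1(t) = C_1e^(2t)cos(t) + C_2e^(2t)sin(t), x_2(t) = -C_1e^(2t)sin(t) - 2C_1e^(2t)cos(t) - 2C_2e^(2t)sin(t) + C_2e^(2t)cos(t)

Coefficient matrix A = [[4, 1], [-5, 0]].
Characteristic polynomial det(A - λI) = λ^2 - 4λ + 5 = 0.
Eigenvalues λ = 2 ± i (complex conjugate pair).
For λ=2+i: an eigenvector is (1,-2) - i(0,-1) = (1, -2 + i).
A real fundamental pair from Re and Im of e^((2+i)t)v: X_1 = e^(2t)(cos(t)·(1,-2) + sin(t)·(0,-1)), X_2 = e^(2t)(sin(t)·(1,-2) - cos(t)·(0,-1)).
General solution: C_1X_1 + C_2X_2.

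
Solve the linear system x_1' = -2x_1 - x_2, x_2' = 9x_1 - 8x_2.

x_1(t) = -K_1e^(-5t) - K_2te^(-5t) - K_2e^(-5t), x_2(t) = -3K_1e^(-5t) - 3K_2te^(-5t) - 2K_2e^(-5t)

Coefficient matrix A = [[-2, -1], [9, -8]].
Characteristic polynomial det(A - λI) = λ^2 + 10λ + 25 = 0.
Single eigenvalue λ = -5 with algebraic multiplicity 2.
Eigenvector v = (-1,-3); generalized eigenvector w with (A-λI)w=v is (-1,-2).
General solution: e^(-5t)[K_1·v + K_2·(t·v + w)].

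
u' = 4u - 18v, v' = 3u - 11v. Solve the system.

u(t) = 3c_1e^(-2t) + 2c_2e^(-5t), v(t) = c_1e^(-2t) + c_2e^(-5t)

Coefficient matrix A = [[4, -18], [3, -11]].
Characteristic polynomial det(A - λI) = λ^2 + 7λ + 10 = 0.
Eigenvalues λ = -2, -5.
For λ=-2: (A-λI) row 1 is [6, -18], so an eigenvector is (3, 1).
For λ=-5: (A-λI) row 1 is [9, -18], so an eigenvector is (2, 1).
General solution: c_1e^(-2t)(3,1) + c_2e^(-5t)(2,1).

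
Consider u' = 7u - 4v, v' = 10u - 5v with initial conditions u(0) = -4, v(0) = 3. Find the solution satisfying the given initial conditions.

u(t) = -18e^(t)sin(2t) - 4e^(t)cos(2t), v(t) = -29e^(t)sin(2t) + 3e^(t)cos(2t)

Coefficient matrix A = [[7, -4], [10, -5]].
Characteristic polynomial det(A - λI) = λ^2 - 2λ + 5 = 0.
Eigenvalues λ = 1 ± 2i (complex conjugate pair).
For λ=1+2i: an eigenvector is (1,2) - i(-1,-1) = (1 + i, 2 + i).
A real fundamental pair from Re and Im of e^((1+2i)t)v: X_1 = e^(t)(cos(2t)·(1,2) + sin(2t)·(-1,-1)), X_2 = e^(t)(sin(2t)·(1,2) - cos(2t)·(-1,-1)).
General solution: c_1X_1 + c_2X_2.
Applying u(0)=-4, v(0)=3 gives c_1=7, c_2=-11.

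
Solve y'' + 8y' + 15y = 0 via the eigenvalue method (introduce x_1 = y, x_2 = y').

Let x_1 = y, x_2 = y'. Then x_1' = x_2 and x_2' = -15x_1 - 8x_2.
A = [[0,1],[-15,-8]]; det(A-λI) = λ^2 + 8λ + 15.
Eigenvalues λ = -3, -5 with eigenvectors (1,-3), (1,-5).

y(t) = c_1e^(-3t) + c_2e^(-5t)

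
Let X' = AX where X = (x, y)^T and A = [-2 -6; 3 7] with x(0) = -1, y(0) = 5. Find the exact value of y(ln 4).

A = [[-2,-6],[3,7]]; eigenvalues λ = 4, 1.
Eigenvectors: (-1,1) for λ=4, (-2,1) for λ=1.
From the initial condition, c_1 = 9, c_2 = -4.
y(ln 4) = (9)(4^4)(1) + (-4)(4^1)(1) = 2288.

2288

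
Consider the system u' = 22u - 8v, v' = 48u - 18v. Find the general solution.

Coefficient matrix A = [[22, -8], [48, -18]].
Characteristic polynomial det(A - λI) = λ^2 - 4λ - 12 = 0.
Eigenvalues λ = 6, -2.
For λ=6: (A-λI) row 1 is [16, -8], so an eigenvector is (1, 2).
For λ=-2: (A-λI) row 1 is [24, -8], so an eigenvector is (-1, -3).
General solution: C_1e^(6t)(1,2) + C_2e^(-2t)(-1,-3).

u(t) = C_1e^(6t) - C_2e^(-2t), v(t) = 2C_1e^(6t) - 3C_2e^(-2t)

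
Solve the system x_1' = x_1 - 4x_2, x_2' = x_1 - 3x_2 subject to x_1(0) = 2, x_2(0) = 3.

Coefficient matrix A = [[1, -4], [1, -3]].
Characteristic polynomial det(A - λI) = λ^2 + 2λ + 1 = 0.
Single eigenvalue λ = -1 with algebraic multiplicity 2.
Eigenvector v = (-2,-1); generalized eigenvector w with (A-λI)w=v is (-1,0).
General solution: e^(-t)[c_1·v + c_2·(t·v + w)].
Applying x_1(0)=2, x_2(0)=3 gives c_1=-3, c_2=4.

x_1(t) = -8te^(-t) + 2e^(-t), x_2(t) = -4te^(-t) + 3e^(-t)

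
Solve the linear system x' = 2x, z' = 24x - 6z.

Coefficient matrix A = [[2, 0], [24, -6]].
Characteristic polynomial det(A - λI) = λ^2 + 4λ - 12 = 0.
Eigenvalues λ = 2, -6.
For λ=2: (A-λI) row 2 is [24, -8], so an eigenvector is (1, 3).
For λ=-6: (A-λI) row 1 is [8, 0], so an eigenvector is (0, 1).
General solution: c_1e^(2t)(1,3) + c_2e^(-6t)(0,1).

x(t) = c_1e^(2t), z(t) = 3c_1e^(2t) + c_2e^(-6t)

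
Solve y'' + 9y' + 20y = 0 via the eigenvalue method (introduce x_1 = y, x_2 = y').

y(t) = c_1e^(-4t) + c_2e^(-5t)

Let x_1 = y, x_2 = y'. Then x_1' = x_2 and x_2' = -20x_1 - 9x_2.
A = [[0,1],[-20,-9]]; det(A-λI) = λ^2 + 9λ + 20.
Eigenvalues λ = -4, -5 with eigenvectors (1,-4), (1,-5).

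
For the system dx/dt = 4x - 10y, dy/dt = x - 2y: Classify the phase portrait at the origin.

A = [[4,-10],[1,-2]]; det(A-λI) = λ^2 - 2λ + 2.
λ = 1 ± i: positive real part.

unstable spiral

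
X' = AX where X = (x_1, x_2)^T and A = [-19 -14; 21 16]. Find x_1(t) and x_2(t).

x_1(t) = -K_1e^(-5t) + 2K_2e^(2t), x_2(t) = K_1e^(-5t) - 3K_2e^(2t)

Coefficient matrix A = [[-19, -14], [21, 16]].
Characteristic polynomial det(A - λI) = λ^2 + 3λ - 10 = 0.
Eigenvalues λ = -5, 2.
For λ=-5: (A-λI) row 1 is [-14, -14], so an eigenvector is (-1, 1).
For λ=2: (A-λI) row 1 is [-21, -14], so an eigenvector is (2, -3).
General solution: K_1e^(-5t)(-1,1) + K_2e^(2t)(2,-3).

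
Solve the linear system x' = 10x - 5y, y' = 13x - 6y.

Coefficient matrix A = [[10, -5], [13, -6]].
Characteristic polynomial det(A - λI) = λ^2 - 4λ + 5 = 0.
Eigenvalues λ = 2 ± i (complex conjugate pair).
For λ=2+i: an eigenvector is (-2,-3) - i(-1,-2) = (-2 + i, -3 + 2i).
A real fundamental pair from Re and Im of e^((2+i)t)v: X_1 = e^(2t)(cos(t)·(-2,-3) + sin(t)·(-1,-2)), X_2 = e^(2t)(sin(t)·(-2,-3) - cos(t)·(-1,-2)).
General solution: K_1X_1 + K_2X_2.

x(t) = -K_1e^(2t)sin(t) - 2K_1e^(2t)cos(t) - 2K_2e^(2t)sin(t) + K_2e^(2t)cos(t), y(t) = -2K_1e^(2t)sin(t) - 3K_1e^(2t)cos(t) - 3K_2e^(2t)sin(t) + 2K_2e^(2t)cos(t)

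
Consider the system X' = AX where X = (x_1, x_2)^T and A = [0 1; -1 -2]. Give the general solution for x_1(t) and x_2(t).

x_1(t) = -c_1e^(-t) - c_2te^(-t), x_2(t) = c_1e^(-t) + c_2te^(-t) - c_2e^(-t)

Coefficient matrix A = [[0, 1], [-1, -2]].
Characteristic polynomial det(A - λI) = λ^2 + 2λ + 1 = 0.
Single eigenvalue λ = -1 with algebraic multiplicity 2.
Eigenvector v = (-1,1); generalized eigenvector w with (A-λI)w=v is (0,-1).
General solution: e^(-t)[c_1·v + c_2·(t·v + w)].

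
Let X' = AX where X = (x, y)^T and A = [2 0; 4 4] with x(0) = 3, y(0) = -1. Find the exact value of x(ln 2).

12

A = [[2,0],[4,4]]; eigenvalues λ = 4, 2.
Eigenvectors: (0,1) for λ=4, (1,-2) for λ=2.
From the initial condition, c_1 = 5, c_2 = 3.
x(ln 2) = (5)(2^4)(0) + (3)(2^2)(1) = 12.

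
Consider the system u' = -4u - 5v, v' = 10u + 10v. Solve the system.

u(t) = -K_1e^(3t)sin(t) - 2K_1e^(3t)cos(t) - 2K_2e^(3t)sin(t) + K_2e^(3t)cos(t), v(t) = K_1e^(3t)sin(t) + 3K_1e^(3t)cos(t) + 3K_2e^(3t)sin(t) - K_2e^(3t)cos(t)

Coefficient matrix A = [[-4, -5], [10, 10]].
Characteristic polynomial det(A - λI) = λ^2 - 6λ + 10 = 0.
Eigenvalues λ = 3 ± i (complex conjugate pair).
For λ=3+i: an eigenvector is (-2,3) - i(-1,1) = (-2 + i, 3 - i).
A real fundamental pair from Re and Im of e^((3+i)t)v: X_1 = e^(3t)(cos(t)·(-2,3) + sin(t)·(-1,1)), X_2 = e^(3t)(sin(t)·(-2,3) - cos(t)·(-1,1)).
General solution: K_1X_1 + K_2X_2.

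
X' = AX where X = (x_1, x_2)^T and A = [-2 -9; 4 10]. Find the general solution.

x_1(t) = -3c_1e^(4t) - 3c_2te^(4t) + 2c_2e^(4t), x_2(t) = 2c_1e^(4t) + 2c_2te^(4t) - c_2e^(4t)

Coefficient matrix A = [[-2, -9], [4, 10]].
Characteristic polynomial det(A - λI) = λ^2 - 8λ + 16 = 0.
Single eigenvalue λ = 4 with algebraic multiplicity 2.
Eigenvector v = (-3,2); generalized eigenvector w with (A-λI)w=v is (2,-1).
General solution: e^(4t)[c_1·v + c_2·(t·v + w)].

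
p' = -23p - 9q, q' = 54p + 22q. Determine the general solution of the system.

Coefficient matrix A = [[-23, -9], [54, 22]].
Characteristic polynomial det(A - λI) = λ^2 + λ - 20 = 0.
Eigenvalues λ = 4, -5.
For λ=4: (A-λI) row 1 is [-27, -9], so an eigenvector is (-1, 3).
For λ=-5: (A-λI) row 1 is [-18, -9], so an eigenvector is (-1, 2).
General solution: C_1e^(4t)(-1,3) + C_2e^(-5t)(-1,2).

p(t) = -C_1e^(4t) - C_2e^(-5t), q(t) = 3C_1e^(4t) + 2C_2e^(-5t)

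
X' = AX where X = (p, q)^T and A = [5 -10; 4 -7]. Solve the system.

p(t) = -C_1e^(-t)sin(2t) - 2C_1e^(-t)cos(2t) - 2C_2e^(-t)sin(2t) + C_2e^(-t)cos(2t), q(t) = -C_1e^(-t)sin(2t) - C_1e^(-t)cos(2t) - C_2e^(-t)sin(2t) + C_2e^(-t)cos(2t)

Coefficient matrix A = [[5, -10], [4, -7]].
Characteristic polynomial det(A - λI) = λ^2 + 2λ + 5 = 0.
Eigenvalues λ = -1 ± 2i (complex conjugate pair).
For λ=-1+2i: an eigenvector is (-2,-1) - i(-1,-1) = (-2 + i, -1 + i).
A real fundamental pair from Re and Im of e^((-1+2i)t)v: X_1 = e^(-t)(cos(2t)·(-2,-1) + sin(2t)·(-1,-1)), X_2 = e^(-t)(sin(2t)·(-2,-1) - cos(2t)·(-1,-1)).
General solution: C_1X_1 + C_2X_2.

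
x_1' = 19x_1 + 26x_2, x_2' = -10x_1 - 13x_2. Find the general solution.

x_1(t) = 3C_1e^(3t)sin(2t) + 2C_1e^(3t)cos(2t) + 2C_2e^(3t)sin(2t) - 3C_2e^(3t)cos(2t), x_2(t) = -2C_1e^(3t)sin(2t) - C_1e^(3t)cos(2t) - C_2e^(3t)sin(2t) + 2C_2e^(3t)cos(2t)

Coefficient matrix A = [[19, 26], [-10, -13]].
Characteristic polynomial det(A - λI) = λ^2 - 6λ + 13 = 0.
Eigenvalues λ = 3 ± 2i (complex conjugate pair).
For λ=3+2i: an eigenvector is (2,-1) - i(3,-2) = (2 - 3i, -1 + 2i).
A real fundamental pair from Re and Im of e^((3+2i)t)v: X_1 = e^(3t)(cos(2t)·(2,-1) + sin(2t)·(3,-2)), X_2 = e^(3t)(sin(2t)·(2,-1) - cos(2t)·(3,-2)).
General solution: C_1X_1 + C_2X_2.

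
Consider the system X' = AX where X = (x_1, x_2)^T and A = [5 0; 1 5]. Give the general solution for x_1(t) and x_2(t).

Coefficient matrix A = [[5, 0], [1, 5]].
Characteristic polynomial det(A - λI) = λ^2 - 10λ + 25 = 0.
Single eigenvalue λ = 5 with algebraic multiplicity 2.
Eigenvector v = (0,1); generalized eigenvector w with (A-λI)w=v is (1,2).
General solution: e^(5t)[K_1·v + K_2·(t·v + w)].

x_1(t) = K_2e^(5t), x_2(t) = K_1e^(5t) + K_2te^(5t) + 2K_2e^(5t)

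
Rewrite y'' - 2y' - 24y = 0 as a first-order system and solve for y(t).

y(t) = c_1e^(-4t) + c_2e^(6t)

Let x_1 = y, x_2 = y'. Then x_1' = x_2 and x_2' = 24x_1 + 2x_2.
A = [[0,1],[24,2]]; det(A-λI) = λ^2 - 2λ - 24.
Eigenvalues λ = -4, 6 with eigenvectors (1,-4), (1,6).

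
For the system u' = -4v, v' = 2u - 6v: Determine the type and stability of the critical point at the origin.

stable node

A = [[0,-4],[2,-6]]; det(A-λI) = λ^2 + 6λ + 8.
λ = -2, -4: both negative.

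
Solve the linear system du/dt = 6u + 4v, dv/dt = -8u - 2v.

Coefficient matrix A = [[6, 4], [-8, -2]].
Characteristic polynomial det(A - λI) = λ^2 - 4λ + 20 = 0.
Eigenvalues λ = 2 ± 4i (complex conjugate pair).
For λ=2+4i: an eigenvector is (0,-1) - i(-1,1) = (0 + i, -1 - i).
A real fundamental pair from Re and Im of e^((2+4i)t)v: X_1 = e^(2t)(cos(4t)·(0,-1) + sin(4t)·(-1,1)), X_2 = e^(2t)(sin(4t)·(0,-1) - cos(4t)·(-1,1)).
General solution: c_1X_1 + c_2X_2.

u(t) = -c_1e^(2t)sin(4t) + c_2e^(2t)cos(4t), v(t) = c_1e^(2t)sin(4t) - c_1e^(2t)cos(4t) - c_2e^(2t)sin(4t) - c_2e^(2t)cos(4t)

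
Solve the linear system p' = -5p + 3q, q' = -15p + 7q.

Coefficient matrix A = [[-5, 3], [-15, 7]].
Characteristic polynomial det(A - λI) = λ^2 - 2λ + 10 = 0.
Eigenvalues λ = 1 ± 3i (complex conjugate pair).
For λ=1+3i: an eigenvector is (0,-1) - i(-1,-2) = (0 + i, -1 + 2i).
A real fundamental pair from Re and Im of e^((1+3i)t)v: X_1 = e^(t)(cos(3t)·(0,-1) + sin(3t)·(-1,-2)), X_2 = e^(t)(sin(3t)·(0,-1) - cos(3t)·(-1,-2)).
General solution: K_1X_1 + K_2X_2.

p(t) = -K_1e^(t)sin(3t) + K_2e^(t)cos(3t), q(t) = -2K_1e^(t)sin(3t) - K_1e^(t)cos(3t) - K_2e^(t)sin(3t) + 2K_2e^(t)cos(3t)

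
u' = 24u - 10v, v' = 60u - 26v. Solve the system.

u(t) = -C_1e^(4t) - C_2e^(-6t), v(t) = -2C_1e^(4t) - 3C_2e^(-6t)

Coefficient matrix A = [[24, -10], [60, -26]].
Characteristic polynomial det(A - λI) = λ^2 + 2λ - 24 = 0.
Eigenvalues λ = 4, -6.
For λ=4: (A-λI) row 1 is [20, -10], so an eigenvector is (-1, -2).
For λ=-6: (A-λI) row 1 is [30, -10], so an eigenvector is (-1, -3).
General solution: C_1e^(4t)(-1,-2) + C_2e^(-6t)(-1,-3).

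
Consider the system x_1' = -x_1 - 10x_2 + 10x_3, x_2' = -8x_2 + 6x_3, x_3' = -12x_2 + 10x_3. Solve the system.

Coefficient matrix A = [[-1, -10, 10], [0, -8, 6], [0, -12, 10]].
det(A - λI) = 0 gives eigenvalues λ = -2, -1, 4.
For λ=-2: eigenvector (0,1,1).
For λ=-1: eigenvector (1,0,0).
For λ=4: eigenvector (2,1,2).
General solution: c_1e^(-2t)(0,1,1) + c_2e^(-t)(1,0,0) + c_3e^(4t)(2,1,2).

x_1(t) = c_2e^(-t) + 2c_3e^(4t), x_2(t) = c_1e^(-2t) + c_3e^(4t), x_3(t) = c_1e^(-2t) + 2c_3e^(4t)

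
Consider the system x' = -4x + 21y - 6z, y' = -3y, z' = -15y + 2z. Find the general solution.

Coefficient matrix A = [[-4, 21, -6], [0, -3, 0], [0, -15, 2]].
det(A - λI) = 0 gives eigenvalues λ = -3, -4, 2.
For λ=-3: eigenvector (3,1,3).
For λ=-4: eigenvector (1,0,0).
For λ=2: eigenvector (-1,0,1).
General solution: K_1e^(-3t)(3,1,3) + K_2e^(-4t)(1,0,0) + K_3e^(2t)(-1,0,1).

x(t) = 3K_1e^(-3t) + K_2e^(-4t) - K_3e^(2t), y(t) = K_1e^(-3t), z(t) = 3K_1e^(-3t) + K_3e^(2t)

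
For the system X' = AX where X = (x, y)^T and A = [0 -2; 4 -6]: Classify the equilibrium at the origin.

stable node

A = [[0,-2],[4,-6]]; det(A-λI) = λ^2 + 6λ + 8.
λ = -4, -2: both negative.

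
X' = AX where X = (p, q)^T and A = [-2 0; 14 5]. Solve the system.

p(t) = -K_1e^(-2t), q(t) = 2K_1e^(-2t) + K_2e^(5t)

Coefficient matrix A = [[-2, 0], [14, 5]].
Characteristic polynomial det(A - λI) = λ^2 - 3λ - 10 = 0.
Eigenvalues λ = -2, 5.
For λ=-2: (A-λI) row 2 is [14, 7], so an eigenvector is (-1, 2).
For λ=5: (A-λI) row 1 is [-7, 0], so an eigenvector is (0, 1).
General solution: K_1e^(-2t)(-1,2) + K_2e^(5t)(0,1).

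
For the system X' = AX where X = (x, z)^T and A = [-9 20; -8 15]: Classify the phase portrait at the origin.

unstable spiral

A = [[-9,20],[-8,15]]; det(A-λI) = λ^2 - 6λ + 25.
λ = 3 ± 4i: positive real part.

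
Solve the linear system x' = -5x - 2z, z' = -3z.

Coefficient matrix A = [[-5, -2], [0, -3]].
Characteristic polynomial det(A - λI) = λ^2 + 8λ + 15 = 0.
Eigenvalues λ = -3, -5.
For λ=-3: (A-λI) row 1 is [-2, -2], so an eigenvector is (-1, 1).
For λ=-5: (A-λI) row 1 is [0, -2], so an eigenvector is (1, 0).
General solution: c_1e^(-3t)(-1,1) + c_2e^(-5t)(1,0).

x(t) = -c_1e^(-3t) + c_2e^(-5t), z(t) = c_1e^(-3t)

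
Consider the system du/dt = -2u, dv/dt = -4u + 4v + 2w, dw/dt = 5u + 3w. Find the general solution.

Coefficient matrix A = [[-2, 0, 0], [-4, 4, 2], [5, 0, 3]].
det(A - λI) = 0 gives eigenvalues λ = -2, 3, 4.
For λ=-2: eigenvector (1,1,-1).
For λ=3: eigenvector (0,-2,1).
For λ=4: eigenvector (0,1,0).
General solution: c_1e^(-2t)(1,1,-1) + c_2e^(3t)(0,-2,1) + c_3e^(4t)(0,1,0).

u(t) = c_1e^(-2t), v(t) = c_1e^(-2t) - 2c_2e^(3t) + c_3e^(4t), w(t) = -c_1e^(-2t) + c_2e^(3t)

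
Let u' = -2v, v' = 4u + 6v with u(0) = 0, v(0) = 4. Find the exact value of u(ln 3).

A = [[0,-2],[4,6]]; eigenvalues λ = 4, 2.
Eigenvectors: (-1,2) for λ=4, (-1,1) for λ=2.
From the initial condition, c_1 = 4, c_2 = -4.
u(ln 3) = (4)(3^4)(-1) + (-4)(3^2)(-1) = -288.

-288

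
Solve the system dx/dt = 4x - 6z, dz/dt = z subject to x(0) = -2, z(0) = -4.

Coefficient matrix A = [[4, -6], [0, 1]].
Characteristic polynomial det(A - λI) = λ^2 - 5λ + 4 = 0.
Eigenvalues λ = 4, 1.
For λ=4: (A-λI) row 1 is [0, -6], so an eigenvector is (1, 0).
For λ=1: (A-λI) row 1 is [3, -6], so an eigenvector is (-2, -1).
General solution: K_1e^(4t)(1,0) + K_2e^(t)(-2,-1).
Applying x(0)=-2, z(0)=-4 gives K_1=6, K_2=4.

x(t) = 6e^(4t) - 8e^(t), z(t) = -4e^(t)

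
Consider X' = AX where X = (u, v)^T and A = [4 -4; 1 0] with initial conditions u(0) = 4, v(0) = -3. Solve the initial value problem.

Coefficient matrix A = [[4, -4], [1, 0]].
Characteristic polynomial det(A - λI) = λ^2 - 4λ + 4 = 0.
Single eigenvalue λ = 2 with algebraic multiplicity 2.
Eigenvector v = (2,1); generalized eigenvector w with (A-λI)w=v is (-1,-1).
General solution: e^(2t)[c_1·v + c_2·(t·v + w)].
Applying u(0)=4, v(0)=-3 gives c_1=7, c_2=10.

u(t) = 20te^(2t) + 4e^(2t), v(t) = 10te^(2t) - 3e^(2t)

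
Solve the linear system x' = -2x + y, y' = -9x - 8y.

Coefficient matrix A = [[-2, 1], [-9, -8]].
Characteristic polynomial det(A - λI) = λ^2 + 10λ + 25 = 0.
Single eigenvalue λ = -5 with algebraic multiplicity 2.
Eigenvector v = (-1,3); generalized eigenvector w with (A-λI)w=v is (0,-1).
General solution: e^(-5t)[K_1·v + K_2·(t·v + w)].

x(t) = -K_1e^(-5t) - K_2te^(-5t), y(t) = 3K_1e^(-5t) + 3K_2te^(-5t) - K_2e^(-5t)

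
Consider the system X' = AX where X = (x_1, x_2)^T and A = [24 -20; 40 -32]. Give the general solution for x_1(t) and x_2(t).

Coefficient matrix A = [[24, -20], [40, -32]].
Characteristic polynomial det(A - λI) = λ^2 + 8λ + 32 = 0.
Eigenvalues λ = -4 ± 4i (complex conjugate pair).
For λ=-4+4i: an eigenvector is (-2,-3) - i(1,1) = (-2 - i, -3 - i).
A real fundamental pair from Re and Im of e^((-4+4i)t)v: X_1 = e^(-4t)(cos(4t)·(-2,-3) + sin(4t)·(1,1)), X_2 = e^(-4t)(sin(4t)·(-2,-3) - cos(4t)·(1,1)).
General solution: C_1X_1 + C_2X_2.

x_1(t) = C_1e^(-4t)sin(4t) - 2C_1e^(-4t)cos(4t) - 2C_2e^(-4t)sin(4t) - C_2e^(-4t)cos(4t), x_2(t) = C_1e^(-4t)sin(4t) - 3C_1e^(-4t)cos(4t) - 3C_2e^(-4t)sin(4t) - C_2e^(-4t)cos(4t)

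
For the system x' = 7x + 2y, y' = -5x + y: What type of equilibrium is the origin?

unstable spiral

A = [[7,2],[-5,1]]; det(A-λI) = λ^2 - 8λ + 17.
λ = 4 ± i: positive real part.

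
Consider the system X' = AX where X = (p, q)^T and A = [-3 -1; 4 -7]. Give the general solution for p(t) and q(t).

p(t) = K_1e^(-5t) + K_2te^(-5t) + K_2e^(-5t), q(t) = 2K_1e^(-5t) + 2K_2te^(-5t) + K_2e^(-5t)

Coefficient matrix A = [[-3, -1], [4, -7]].
Characteristic polynomial det(A - λI) = λ^2 + 10λ + 25 = 0.
Single eigenvalue λ = -5 with algebraic multiplicity 2.
Eigenvector v = (1,2); generalized eigenvector w with (A-λI)w=v is (1,1).
General solution: e^(-5t)[K_1·v + K_2·(t·v + w)].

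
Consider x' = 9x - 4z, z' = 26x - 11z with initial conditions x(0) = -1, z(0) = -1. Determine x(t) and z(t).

x(t) = -3e^(-t)sin(2t) - e^(-t)cos(2t), z(t) = -8e^(-t)sin(2t) - e^(-t)cos(2t)

Coefficient matrix A = [[9, -4], [26, -11]].
Characteristic polynomial det(A - λI) = λ^2 + 2λ + 5 = 0.
Eigenvalues λ = -1 ± 2i (complex conjugate pair).
For λ=-1+2i: an eigenvector is (-1,-2) - i(-1,-3) = (-1 + i, -2 + 3i).
A real fundamental pair from Re and Im of e^((-1+2i)t)v: X_1 = e^(-t)(cos(2t)·(-1,-2) + sin(2t)·(-1,-3)), X_2 = e^(-t)(sin(2t)·(-1,-2) - cos(2t)·(-1,-3)).
General solution: K_1X_1 + K_2X_2.
Applying x(0)=-1, z(0)=-1 gives K_1=2, K_2=1.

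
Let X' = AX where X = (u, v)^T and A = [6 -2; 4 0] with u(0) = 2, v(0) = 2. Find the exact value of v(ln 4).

512

A = [[6,-2],[4,0]]; eigenvalues λ = 2, 4.
Eigenvectors: (-1,-2) for λ=2, (-1,-1) for λ=4.
From the initial condition, c_1 = 0, c_2 = -2.
v(ln 4) = (0)(4^2)(-2) + (-2)(4^4)(-1) = 512.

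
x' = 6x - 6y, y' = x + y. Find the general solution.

Coefficient matrix A = [[6, -6], [1, 1]].
Characteristic polynomial det(A - λI) = λ^2 - 7λ + 12 = 0.
Eigenvalues λ = 4, 3.
For λ=4: (A-λI) row 1 is [2, -6], so an eigenvector is (3, 1).
For λ=3: (A-λI) row 1 is [3, -6], so an eigenvector is (-2, -1).
General solution: C_1e^(4t)(3,1) + C_2e^(3t)(-2,-1).

x(t) = 3C_1e^(4t) - 2C_2e^(3t), y(t) = C_1e^(4t) - C_2e^(3t)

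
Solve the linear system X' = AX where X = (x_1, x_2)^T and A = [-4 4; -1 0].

Coefficient matrix A = [[-4, 4], [-1, 0]].
Characteristic polynomial det(A - λI) = λ^2 + 4λ + 4 = 0.
Single eigenvalue λ = -2 with algebraic multiplicity 2.
Eigenvector v = (2,1); generalized eigenvector w with (A-λI)w=v is (-3,-1).
General solution: e^(-2t)[c_1·v + c_2·(t·v + w)].

x_1(t) = 2c_1e^(-2t) + 2c_2te^(-2t) - 3c_2e^(-2t), x_2(t) = c_1e^(-2t) + c_2te^(-2t) - c_2e^(-2t)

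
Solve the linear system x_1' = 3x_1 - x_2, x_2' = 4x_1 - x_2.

Coefficient matrix A = [[3, -1], [4, -1]].
Characteristic polynomial det(A - λI) = λ^2 - 2λ + 1 = 0.
Single eigenvalue λ = 1 with algebraic multiplicity 2.
Eigenvector v = (-1,-2); generalized eigenvector w with (A-λI)w=v is (1,3).
General solution: e^(t)[C_1·v + C_2·(t·v + w)].

x_1(t) = -C_1e^(t) - C_2te^(t) + C_2e^(t), x_2(t) = -2C_1e^(t) - 2C_2te^(t) + 3C_2e^(t)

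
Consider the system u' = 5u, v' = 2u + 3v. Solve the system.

u(t) = c_1e^(5t), v(t) = c_1e^(5t) - c_2e^(3t)

Coefficient matrix A = [[5, 0], [2, 3]].
Characteristic polynomial det(A - λI) = λ^2 - 8λ + 15 = 0.
Eigenvalues λ = 5, 3.
For λ=5: (A-λI) row 2 is [2, -2], so an eigenvector is (1, 1).
For λ=3: (A-λI) row 1 is [2, 0], so an eigenvector is (0, -1).
General solution: c_1e^(5t)(1,1) + c_2e^(3t)(0,-1).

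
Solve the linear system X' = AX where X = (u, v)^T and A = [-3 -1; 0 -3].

Coefficient matrix A = [[-3, -1], [0, -3]].
Characteristic polynomial det(A - λI) = λ^2 + 6λ + 9 = 0.
Single eigenvalue λ = -3 with algebraic multiplicity 2.
Eigenvector v = (-1,0); generalized eigenvector w with (A-λI)w=v is (-3,1).
General solution: e^(-3t)[K_1·v + K_2·(t·v + w)].

u(t) = -K_1e^(-3t) - K_2te^(-3t) - 3K_2e^(-3t), v(t) = K_2e^(-3t)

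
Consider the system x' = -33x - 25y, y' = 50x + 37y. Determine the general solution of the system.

Coefficient matrix A = [[-33, -25], [50, 37]].
Characteristic polynomial det(A - λI) = λ^2 - 4λ + 29 = 0.
Eigenvalues λ = 2 ± 5i (complex conjugate pair).
For λ=2+5i: an eigenvector is (1,-1) - i(-2,3) = (1 + 2i, -1 - 3i).
A real fundamental pair from Re and Im of e^((2+5i)t)v: X_1 = e^(2t)(cos(5t)·(1,-1) + sin(5t)·(-2,3)), X_2 = e^(2t)(sin(5t)·(1,-1) - cos(5t)·(-2,3)).
General solution: K_1X_1 + K_2X_2.

x(t) = -2K_1e^(2t)sin(5t) + K_1e^(2t)cos(5t) + K_2e^(2t)sin(5t) + 2K_2e^(2t)cos(5t), y(t) = 3K_1e^(2t)sin(5t) - K_1e^(2t)cos(5t) - K_2e^(2t)sin(5t) - 3K_2e^(2t)cos(5t)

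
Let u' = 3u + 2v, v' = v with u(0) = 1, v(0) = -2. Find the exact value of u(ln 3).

A = [[3,2],[0,1]]; eigenvalues λ = 3, 1.
Eigenvectors: (-1,0) for λ=3, (1,-1) for λ=1.
From the initial condition, c_1 = 1, c_2 = 2.
u(ln 3) = (1)(3^3)(-1) + (2)(3^1)(1) = -21.

-21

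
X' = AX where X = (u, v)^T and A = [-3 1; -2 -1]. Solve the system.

u(t) = -C_1e^(-2t)cos(t) - C_2e^(-2t)sin(t), v(t) = C_1e^(-2t)sin(t) - C_1e^(-2t)cos(t) - C_2e^(-2t)sin(t) - C_2e^(-2t)cos(t)

Coefficient matrix A = [[-3, 1], [-2, -1]].
Characteristic polynomial det(A - λI) = λ^2 + 4λ + 5 = 0.
Eigenvalues λ = -2 ± i (complex conjugate pair).
For λ=-2+i: an eigenvector is (-1,-1) - i(0,1) = (-1, -1 - i).
A real fundamental pair from Re and Im of e^((-2+i)t)v: X_1 = e^(-2t)(cos(t)·(-1,-1) + sin(t)·(0,1)), X_2 = e^(-2t)(sin(t)·(-1,-1) - cos(t)·(0,1)).
General solution: C_1X_1 + C_2X_2.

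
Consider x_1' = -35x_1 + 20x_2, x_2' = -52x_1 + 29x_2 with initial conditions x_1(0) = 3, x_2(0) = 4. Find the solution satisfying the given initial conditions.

x_1(t) = -4e^(-3t)sin(4t) + 3e^(-3t)cos(4t), x_2(t) = -7e^(-3t)sin(4t) + 4e^(-3t)cos(4t)

Coefficient matrix A = [[-35, 20], [-52, 29]].
Characteristic polynomial det(A - λI) = λ^2 + 6λ + 25 = 0.
Eigenvalues λ = -3 ± 4i (complex conjugate pair).
For λ=-3+4i: an eigenvector is (1,2) - i(2,3) = (1 - 2i, 2 - 3i).
A real fundamental pair from Re and Im of e^((-3+4i)t)v: X_1 = e^(-3t)(cos(4t)·(1,2) + sin(4t)·(2,3)), X_2 = e^(-3t)(sin(4t)·(1,2) - cos(4t)·(2,3)).
General solution: C_1X_1 + C_2X_2.
Applying x_1(0)=3, x_2(0)=4 gives C_1=-1, C_2=-2.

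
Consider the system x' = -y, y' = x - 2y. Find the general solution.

x(t) = -c_1e^(-t) - c_2te^(-t), y(t) = -c_1e^(-t) - c_2te^(-t) + c_2e^(-t)

Coefficient matrix A = [[0, -1], [1, -2]].
Characteristic polynomial det(A - λI) = λ^2 + 2λ + 1 = 0.
Single eigenvalue λ = -1 with algebraic multiplicity 2.
Eigenvector v = (-1,-1); generalized eigenvector w with (A-λI)w=v is (0,1).
General solution: e^(-t)[c_1·v + c_2·(t·v + w)].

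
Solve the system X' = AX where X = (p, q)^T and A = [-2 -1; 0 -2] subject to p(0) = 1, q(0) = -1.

Coefficient matrix A = [[-2, -1], [0, -2]].
Characteristic polynomial det(A - λI) = λ^2 + 4λ + 4 = 0.
Single eigenvalue λ = -2 with algebraic multiplicity 2.
Eigenvector v = (1,0); generalized eigenvector w with (A-λI)w=v is (1,-1).
General solution: e^(-2t)[C_1·v + C_2·(t·v + w)].
Applying p(0)=1, q(0)=-1 gives C_1=0, C_2=1.

p(t) = te^(-2t) + e^(-2t), q(t) = -e^(-2t)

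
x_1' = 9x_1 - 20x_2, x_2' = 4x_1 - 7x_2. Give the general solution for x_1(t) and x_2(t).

x_1(t) = -c_1e^(t)sin(4t) + 2c_1e^(t)cos(4t) + 2c_2e^(t)sin(4t) + c_2e^(t)cos(4t), x_2(t) = c_1e^(t)cos(4t) + c_2e^(t)sin(4t)

Coefficient matrix A = [[9, -20], [4, -7]].
Characteristic polynomial det(A - λI) = λ^2 - 2λ + 17 = 0.
Eigenvalues λ = 1 ± 4i (complex conjugate pair).
For λ=1+4i: an eigenvector is (2,1) - i(-1,0) = (2 + i, 1).
A real fundamental pair from Re and Im of e^((1+4i)t)v: X_1 = e^(t)(cos(4t)·(2,1) + sin(4t)·(-1,0)), X_2 = e^(t)(sin(4t)·(2,1) - cos(4t)·(-1,0)).
General solution: c_1X_1 + c_2X_2.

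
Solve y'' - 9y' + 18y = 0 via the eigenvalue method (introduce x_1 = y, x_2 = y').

Let x_1 = y, x_2 = y'. Then x_1' = x_2 and x_2' = -18x_1 + 9x_2.
A = [[0,1],[-18,9]]; det(A-λI) = λ^2 - 9λ + 18.
Eigenvalues λ = 3, 6 with eigenvectors (1,3), (1,6).

y(t) = c_1e^(3t) + c_2e^(6t)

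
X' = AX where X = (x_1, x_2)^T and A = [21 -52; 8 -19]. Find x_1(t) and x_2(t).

x_1(t) = 3C_1e^(t)sin(4t) - 2C_1e^(t)cos(4t) - 2C_2e^(t)sin(4t) - 3C_2e^(t)cos(4t), x_2(t) = C_1e^(t)sin(4t) - C_1e^(t)cos(4t) - C_2e^(t)sin(4t) - C_2e^(t)cos(4t)

Coefficient matrix A = [[21, -52], [8, -19]].
Characteristic polynomial det(A - λI) = λ^2 - 2λ + 17 = 0.
Eigenvalues λ = 1 ± 4i (complex conjugate pair).
For λ=1+4i: an eigenvector is (-2,-1) - i(3,1) = (-2 - 3i, -1 - i).
A real fundamental pair from Re and Im of e^((1+4i)t)v: X_1 = e^(t)(cos(4t)·(-2,-1) + sin(4t)·(3,1)), X_2 = e^(t)(sin(4t)·(-2,-1) - cos(4t)·(3,1)).
General solution: C_1X_1 + C_2X_2.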